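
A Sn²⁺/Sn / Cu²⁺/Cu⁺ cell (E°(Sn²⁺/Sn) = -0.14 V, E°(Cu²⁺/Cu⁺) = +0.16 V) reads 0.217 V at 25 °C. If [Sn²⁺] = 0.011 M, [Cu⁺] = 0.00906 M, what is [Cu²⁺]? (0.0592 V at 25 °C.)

From the Nernst equation, log Q = n(E° − E)/0.0592 = 2(0.30 − 0.217)/0.0592 = 2.804, so Q = 637.
With Q = [Sn²⁺]·[Cu⁺]^2/[Cu²⁺]^2 and the known concentrations, [Cu²⁺]^2 in the denominator gives [Cu²⁺] = 3.8 × 10^-5 M.

3.8 × 10^-5 M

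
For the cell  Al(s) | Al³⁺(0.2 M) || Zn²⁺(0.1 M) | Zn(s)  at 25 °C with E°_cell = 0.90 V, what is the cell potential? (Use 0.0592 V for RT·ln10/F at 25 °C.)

0.884 V

Balancing electrons gives n = 6; the reaction quotient is Q = [Al³⁺]^2/[Zn²⁺]^3 = 40.0.
At 25 °C, E = E° − (0.0592/n) log Q = 0.90 − (0.0592/6)(1.602) = 0.900 − 0.016 = 0.884 V.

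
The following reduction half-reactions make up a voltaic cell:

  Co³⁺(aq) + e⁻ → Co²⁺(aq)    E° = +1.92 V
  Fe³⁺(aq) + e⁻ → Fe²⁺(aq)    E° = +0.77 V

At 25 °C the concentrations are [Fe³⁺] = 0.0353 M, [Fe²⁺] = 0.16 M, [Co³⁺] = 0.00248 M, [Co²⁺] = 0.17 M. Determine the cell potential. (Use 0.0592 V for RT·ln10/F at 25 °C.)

1.08 V

The Co³⁺/Co²⁺ couple has the higher reduction potential and acts as the cathode, so E°_cell = +1.92 − (+0.77) = 1.15 V.
Balancing electrons gives n = 1; the reaction quotient is Q = [Fe³⁺]·[Co²⁺]/([Fe²⁺]·[Co³⁺]) = 15.1.
At 25 °C, E = E° − (0.0592/n) log Q = 1.15 − (0.0592/1)(1.180) = 1.150 − 0.070 = 1.080 V.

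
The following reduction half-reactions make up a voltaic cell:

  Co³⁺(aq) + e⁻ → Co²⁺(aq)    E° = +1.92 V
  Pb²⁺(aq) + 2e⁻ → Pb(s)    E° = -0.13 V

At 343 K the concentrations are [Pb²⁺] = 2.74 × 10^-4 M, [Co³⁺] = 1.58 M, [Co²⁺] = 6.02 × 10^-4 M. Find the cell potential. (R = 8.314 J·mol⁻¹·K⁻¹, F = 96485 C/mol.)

2.40 V

The Co³⁺/Co²⁺ couple has the higher reduction potential and acts as the cathode, so E°_cell = +1.92 − (-0.13) = 2.05 V.
Balancing electrons gives n = 2; the reaction quotient is Q = [Pb²⁺]·[Co²⁺]^2/[Co³⁺]^2 = 3.98 × 10^-11.
E = E° − (RT/nF) ln Q = 2.05 − (8.314×343)/(2×96485) × (-23.948) = 2.050 + 0.354 = 2.404 V.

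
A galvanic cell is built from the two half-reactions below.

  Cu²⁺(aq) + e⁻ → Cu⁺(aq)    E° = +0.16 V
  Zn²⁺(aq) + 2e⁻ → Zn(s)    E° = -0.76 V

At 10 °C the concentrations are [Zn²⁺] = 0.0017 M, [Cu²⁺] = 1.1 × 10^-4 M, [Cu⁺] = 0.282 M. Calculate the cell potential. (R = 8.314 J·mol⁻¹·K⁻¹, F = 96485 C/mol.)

The Cu²⁺/Cu⁺ couple has the higher reduction potential and acts as the cathode, so E°_cell = +0.16 − (-0.76) = 0.92 V.
Balancing electrons gives n = 2; the reaction quotient is Q = [Zn²⁺]·[Cu⁺]^2/[Cu²⁺]^2 = 1.12 × 10^4.
E = E° − (RT/nF) ln Q = 0.92 − (8.314×283)/(2×96485) × (9.321) = 0.920 − 0.114 = 0.806 V.

0.806 V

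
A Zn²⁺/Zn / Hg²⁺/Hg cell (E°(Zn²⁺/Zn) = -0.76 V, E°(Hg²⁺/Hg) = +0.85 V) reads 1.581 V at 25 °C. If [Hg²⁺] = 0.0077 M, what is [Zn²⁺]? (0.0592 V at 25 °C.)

0.073 M

From the Nernst equation, log Q = n(E° − E)/0.0592 = 2(1.61 − 1.581)/0.0592 = 0.980, so Q = 9.54.
With Q = [Zn²⁺]/[Hg²⁺] and the known concentrations, [Zn²⁺] in the numerator gives [Zn²⁺] = 0.073 M.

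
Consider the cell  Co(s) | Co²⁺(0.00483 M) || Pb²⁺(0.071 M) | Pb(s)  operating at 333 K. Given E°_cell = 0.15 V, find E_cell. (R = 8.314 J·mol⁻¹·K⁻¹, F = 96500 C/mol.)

Balancing electrons gives n = 2; the reaction quotient is Q = [Co²⁺]/[Pb²⁺] = 0.0680.
E = E° − (RT/nF) ln Q = 0.15 − (8.314×333)/(2×96500) × (-2.688) = 0.150 + 0.039 = 0.189 V.

0.189 V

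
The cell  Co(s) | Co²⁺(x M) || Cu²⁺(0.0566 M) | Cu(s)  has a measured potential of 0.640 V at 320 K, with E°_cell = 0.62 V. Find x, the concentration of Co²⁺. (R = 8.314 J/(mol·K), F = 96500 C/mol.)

0.013 M

From the Nernst equation, ln Q = nF(E° − E)/RT = 2×96500×(0.62 − 0.640)/(8.314×320) = -1.451, so Q = 0.234.
With Q = [Co²⁺]/[Cu²⁺] and the known concentrations, [Co²⁺] in the numerator gives [Co²⁺] = 0.013 M.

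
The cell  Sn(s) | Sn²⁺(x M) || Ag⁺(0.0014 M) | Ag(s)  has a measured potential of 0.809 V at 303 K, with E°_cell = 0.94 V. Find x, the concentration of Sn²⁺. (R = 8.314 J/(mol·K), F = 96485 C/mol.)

From the Nernst equation, ln Q = nF(E° − E)/RT = 2×96485×(0.94 − 0.809)/(8.314×303) = 10.035, so Q = 2.28 × 10^4.
With Q = [Sn²⁺]/[Ag⁺]^2 and the known concentrations, [Sn²⁺] in the numerator gives [Sn²⁺] = 0.045 M.

0.045 M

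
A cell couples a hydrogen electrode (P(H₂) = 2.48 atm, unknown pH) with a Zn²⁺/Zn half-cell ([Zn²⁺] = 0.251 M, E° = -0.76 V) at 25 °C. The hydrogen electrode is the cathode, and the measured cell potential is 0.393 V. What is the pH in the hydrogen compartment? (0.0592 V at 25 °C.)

E°_cell = 0.76 V and n = 2.
log Q = n(E° − E)/0.0592 = 2×(0.76 − 0.393)/0.0592 = 12.399.
With Q = [Zn²⁺]·P(H₂) / [H⁺]^2, solving for [H⁺] gives log[H⁺] = -6.302, so pH = 6.30.

pH = 6.30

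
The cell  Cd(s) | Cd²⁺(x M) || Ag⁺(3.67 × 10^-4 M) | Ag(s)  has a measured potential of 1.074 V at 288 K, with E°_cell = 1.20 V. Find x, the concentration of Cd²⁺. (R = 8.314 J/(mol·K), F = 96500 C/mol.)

From the Nernst equation, ln Q = nF(E° − E)/RT = 2×96500×(1.20 − 1.074)/(8.314×288) = 10.156, so Q = 2.57 × 10^4.
With Q = [Cd²⁺]/[Ag⁺]^2 and the known concentrations, [Cd²⁺] in the numerator gives [Cd²⁺] = 0.0035 M.

0.0035 M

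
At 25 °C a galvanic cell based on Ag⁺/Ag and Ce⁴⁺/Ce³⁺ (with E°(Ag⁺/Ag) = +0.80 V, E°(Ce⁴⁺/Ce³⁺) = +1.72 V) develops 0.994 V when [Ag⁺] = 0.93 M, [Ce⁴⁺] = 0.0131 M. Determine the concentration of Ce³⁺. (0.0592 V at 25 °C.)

7.9 × 10^-4 M

From the Nernst equation, log Q = n(E° − E)/0.0592 = 1(0.92 − 0.994)/0.0592 = -1.250, so Q = 0.0562.
With Q = [Ag⁺]·[Ce³⁺]/[Ce⁴⁺] and the known concentrations, [Ce³⁺] in the numerator gives [Ce³⁺] = 7.9 × 10^-4 M.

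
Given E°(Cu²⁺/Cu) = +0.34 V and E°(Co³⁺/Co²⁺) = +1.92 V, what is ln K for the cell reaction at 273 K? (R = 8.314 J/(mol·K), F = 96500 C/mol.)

E°_cell = +1.92 − (+0.34) = 1.58 V, with n = 2 electrons transferred.
At equilibrium E = 0, so the Nernst equation gives ln K = nFE°/RT = (2)(96500)(1.58)/((8.314)(273)) = 134.35.

ln K = 134.4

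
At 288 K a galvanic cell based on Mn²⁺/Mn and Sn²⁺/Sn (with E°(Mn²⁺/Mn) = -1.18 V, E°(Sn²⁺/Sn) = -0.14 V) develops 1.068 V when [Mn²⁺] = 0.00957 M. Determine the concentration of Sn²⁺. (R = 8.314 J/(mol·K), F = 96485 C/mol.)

From the Nernst equation, ln Q = nF(E° − E)/RT = 2×96485×(1.04 − 1.068)/(8.314×288) = -2.257, so Q = 0.105.
With Q = [Mn²⁺]/[Sn²⁺] and the known concentrations, [Sn²⁺] in the denominator gives [Sn²⁺] = 0.091 M.

0.091 M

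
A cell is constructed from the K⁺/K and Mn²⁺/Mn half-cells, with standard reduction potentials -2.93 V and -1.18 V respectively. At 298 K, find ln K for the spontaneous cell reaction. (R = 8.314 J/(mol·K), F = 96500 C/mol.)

ln K = 136.3

E°_cell = -1.18 − (-2.93) = 1.75 V, with n = 2 electrons transferred.
At equilibrium E = 0, so the Nernst equation gives ln K = nFE°/RT = (2)(96500)(1.75)/((8.314)(298)) = 136.32.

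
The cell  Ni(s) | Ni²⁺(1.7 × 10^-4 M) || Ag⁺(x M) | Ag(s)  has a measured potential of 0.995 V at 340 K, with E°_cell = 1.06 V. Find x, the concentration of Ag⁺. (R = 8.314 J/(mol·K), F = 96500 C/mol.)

From the Nernst equation, ln Q = nF(E° − E)/RT = 2×96500×(1.06 − 0.995)/(8.314×340) = 4.438, so Q = 84.6.
With Q = [Ni²⁺]/[Ag⁺]^2 and the known concentrations, [Ag⁺]^2 in the denominator gives [Ag⁺] = 0.0014 M.

0.0014 M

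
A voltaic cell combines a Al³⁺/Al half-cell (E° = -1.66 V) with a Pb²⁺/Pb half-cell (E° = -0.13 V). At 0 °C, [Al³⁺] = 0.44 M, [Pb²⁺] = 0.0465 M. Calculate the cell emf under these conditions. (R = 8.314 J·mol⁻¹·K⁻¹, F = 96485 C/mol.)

1.50 V

The Pb²⁺/Pb couple has the higher reduction potential and acts as the cathode, so E°_cell = -0.13 − (-1.66) = 1.53 V.
Balancing electrons gives n = 6; the reaction quotient is Q = [Al³⁺]^2/[Pb²⁺]^3 = 1930.
E = E° − (RT/nF) ln Q = 1.53 − (8.314×273)/(6×96485) × (7.563) = 1.530 − 0.030 = 1.500 V.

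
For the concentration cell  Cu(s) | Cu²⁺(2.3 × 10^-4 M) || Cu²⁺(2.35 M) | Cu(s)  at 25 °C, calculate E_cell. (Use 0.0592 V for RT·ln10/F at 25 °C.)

Both half-cells are Cu²⁺/Cu, so E°_cell = 0. The concentrated side is the cathode; the cell reaction moves Cu²⁺ from high to low concentration with n = 2.
Q = [Cu²⁺]_dilute/[Cu²⁺]_conc = 2.3 × 10^-4/2.35 = 9.79 × 10^-5.
E = 0 − (0.0592/2) log Q = −(0.0592/2)(-4.009) = 0.1187 V.

0.12 V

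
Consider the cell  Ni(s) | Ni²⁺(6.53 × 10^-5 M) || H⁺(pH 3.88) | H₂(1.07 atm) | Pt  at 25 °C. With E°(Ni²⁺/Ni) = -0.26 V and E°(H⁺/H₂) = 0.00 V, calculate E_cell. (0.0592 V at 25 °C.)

0.15 V

The hydrogen couple is the cathode, so E°_cell = 0.26 V; n = 2.
[H⁺] = 10^(−3.88) = 1.3 × 10^-4 M, and Q = [Ni²⁺]·P(H₂) / [H⁺]^2 = 4020.
E = E° − (0.0592/2) log Q = 0.26 − (0.0592/2)(3.604) = 0.153 V.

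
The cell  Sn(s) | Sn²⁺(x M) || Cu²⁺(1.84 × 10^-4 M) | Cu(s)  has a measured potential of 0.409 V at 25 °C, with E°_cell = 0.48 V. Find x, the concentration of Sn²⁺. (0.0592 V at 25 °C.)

0.046 M

From the Nernst equation, log Q = n(E° − E)/0.0592 = 2(0.48 − 0.409)/0.0592 = 2.399, so Q = 250.
With Q = [Sn²⁺]/[Cu²⁺] and the known concentrations, [Sn²⁺] in the numerator gives [Sn²⁺] = 0.046 M.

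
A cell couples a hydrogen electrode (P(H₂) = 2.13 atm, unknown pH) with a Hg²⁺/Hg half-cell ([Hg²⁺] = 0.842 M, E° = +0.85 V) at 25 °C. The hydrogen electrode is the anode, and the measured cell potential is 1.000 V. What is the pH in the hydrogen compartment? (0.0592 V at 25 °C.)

E°_cell = 0.85 V and n = 2.
log Q = n(E° − E)/0.0592 = 2×(0.85 − 1.000)/0.0592 = -5.068.
With Q = [H⁺]^2 / ([Hg²⁺]·P(H₂)), solving for [H⁺] gives log[H⁺] = -2.407, so pH = 2.41.

pH = 2.41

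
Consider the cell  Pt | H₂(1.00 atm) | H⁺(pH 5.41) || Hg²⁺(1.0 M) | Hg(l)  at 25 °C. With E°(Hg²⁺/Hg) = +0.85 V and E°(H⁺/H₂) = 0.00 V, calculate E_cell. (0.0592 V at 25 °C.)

The Hg²⁺/Hg couple is the cathode, so E°_cell = 0.85 V; n = 2.
[H⁺] = 10^(−5.41) = 3.9 × 10^-6 M, and Q = [H⁺]^2 / ([Hg²⁺]·P(H₂)) = 1.51 × 10^-11.
E = E° − (0.0592/2) log Q = 0.85 − (0.0592/2)(-10.820) = 1.170 V.

1.17 V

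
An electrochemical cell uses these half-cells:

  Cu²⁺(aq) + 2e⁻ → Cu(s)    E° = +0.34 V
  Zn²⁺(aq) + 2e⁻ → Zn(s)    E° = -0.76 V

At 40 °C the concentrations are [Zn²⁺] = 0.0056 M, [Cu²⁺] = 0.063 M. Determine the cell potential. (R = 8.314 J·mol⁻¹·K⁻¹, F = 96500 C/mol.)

The Cu²⁺/Cu couple has the higher reduction potential and acts as the cathode, so E°_cell = +0.34 − (-0.76) = 1.10 V.
Balancing electrons gives n = 2; the reaction quotient is Q = [Zn²⁺]/[Cu²⁺] = 0.0889.
E = E° − (RT/nF) ln Q = 1.10 − (8.314×313)/(2×96500) × (-2.420) = 1.100 + 0.033 = 1.133 V.

1.13 V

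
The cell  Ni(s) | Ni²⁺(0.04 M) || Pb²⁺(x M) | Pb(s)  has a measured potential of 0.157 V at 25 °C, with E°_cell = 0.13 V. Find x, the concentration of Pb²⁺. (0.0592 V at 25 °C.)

From the Nernst equation, log Q = n(E° − E)/0.0592 = 2(0.13 − 0.157)/0.0592 = -0.912, so Q = 0.122.
With Q = [Ni²⁺]/[Pb²⁺] and the known concentrations, [Pb²⁺] in the denominator gives [Pb²⁺] = 0.33 M.

0.33 M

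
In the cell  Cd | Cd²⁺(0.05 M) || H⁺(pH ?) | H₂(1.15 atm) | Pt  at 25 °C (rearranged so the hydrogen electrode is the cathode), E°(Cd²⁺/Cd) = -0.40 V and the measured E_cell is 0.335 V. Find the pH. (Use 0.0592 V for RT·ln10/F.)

E°_cell = 0.40 V and n = 2.
log Q = n(E° − E)/0.0592 = 2×(0.40 − 0.335)/0.0592 = 2.196.
With Q = [Cd²⁺]·P(H₂) / [H⁺]^2, solving for [H⁺] gives log[H⁺] = -1.718, so pH = 1.72.

pH = 1.72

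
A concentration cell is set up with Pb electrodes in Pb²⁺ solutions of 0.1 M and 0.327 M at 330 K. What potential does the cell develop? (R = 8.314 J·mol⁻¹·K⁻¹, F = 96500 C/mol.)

Both half-cells are Pb²⁺/Pb, so E°_cell = 0. The concentrated side is the cathode; the cell reaction moves Pb²⁺ from high to low concentration with n = 2.
Q = [Pb²⁺]_dilute/[Pb²⁺]_conc = 0.1/0.327 = 0.306.
E = 0 − (RT/nF) ln Q = −((8.314×330)/(2×96500))(-1.185) = 0.0168 V.

0.017 V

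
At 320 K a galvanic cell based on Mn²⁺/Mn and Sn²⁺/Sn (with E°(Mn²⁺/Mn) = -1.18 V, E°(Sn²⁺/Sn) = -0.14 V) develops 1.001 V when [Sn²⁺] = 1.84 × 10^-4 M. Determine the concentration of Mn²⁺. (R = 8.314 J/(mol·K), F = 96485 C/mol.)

0.0031 M

From the Nernst equation, ln Q = nF(E° − E)/RT = 2×96485×(1.04 − 1.001)/(8.314×320) = 2.829, so Q = 16.9.
With Q = [Mn²⁺]/[Sn²⁺] and the known concentrations, [Mn²⁺] in the numerator gives [Mn²⁺] = 0.0031 M.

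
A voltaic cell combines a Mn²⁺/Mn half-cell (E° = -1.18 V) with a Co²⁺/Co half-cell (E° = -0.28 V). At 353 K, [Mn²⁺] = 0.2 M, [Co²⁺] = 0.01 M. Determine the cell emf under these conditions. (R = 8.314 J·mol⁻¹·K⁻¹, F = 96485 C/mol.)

The Co²⁺/Co couple has the higher reduction potential and acts as the cathode, so E°_cell = -0.28 − (-1.18) = 0.90 V.
Balancing electrons gives n = 2; the reaction quotient is Q = [Mn²⁺]/[Co²⁺] = 20.0.
E = E° − (RT/nF) ln Q = 0.90 − (8.314×353)/(2×96485) × (2.996) = 0.900 − 0.046 = 0.854 V.

0.854 V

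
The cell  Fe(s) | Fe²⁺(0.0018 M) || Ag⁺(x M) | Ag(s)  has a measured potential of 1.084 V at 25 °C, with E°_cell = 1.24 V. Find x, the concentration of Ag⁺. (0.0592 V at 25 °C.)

9.8 × 10^-5 M

From the Nernst equation, log Q = n(E° − E)/0.0592 = 2(1.24 − 1.084)/0.0592 = 5.270, so Q = 1.86 × 10^5.
With Q = [Fe²⁺]/[Ag⁺]^2 and the known concentrations, [Ag⁺]^2 in the denominator gives [Ag⁺] = 9.8 × 10^-5 M.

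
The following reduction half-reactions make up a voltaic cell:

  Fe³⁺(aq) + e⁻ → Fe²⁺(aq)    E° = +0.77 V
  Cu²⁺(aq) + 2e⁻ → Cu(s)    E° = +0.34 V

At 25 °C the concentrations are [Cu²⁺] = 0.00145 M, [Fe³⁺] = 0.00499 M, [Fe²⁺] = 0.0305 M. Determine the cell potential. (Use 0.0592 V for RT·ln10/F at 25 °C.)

The Fe³⁺/Fe²⁺ couple has the higher reduction potential and acts as the cathode, so E°_cell = +0.77 − (+0.34) = 0.43 V.
Balancing electrons gives n = 2; the reaction quotient is Q = [Cu²⁺]·[Fe²⁺]^2/[Fe³⁺]^2 = 0.0542.
At 25 °C, E = E° − (0.0592/n) log Q = 0.43 − (0.0592/2)(-1.266) = 0.430 + 0.037 = 0.467 V.

0.467 V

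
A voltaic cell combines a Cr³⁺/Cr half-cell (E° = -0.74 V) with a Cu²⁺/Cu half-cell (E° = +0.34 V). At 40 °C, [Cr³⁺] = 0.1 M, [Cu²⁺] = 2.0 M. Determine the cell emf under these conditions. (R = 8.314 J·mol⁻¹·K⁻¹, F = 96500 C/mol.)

The Cu²⁺/Cu couple has the higher reduction potential and acts as the cathode, so E°_cell = +0.34 − (-0.74) = 1.08 V.
Balancing electrons gives n = 6; the reaction quotient is Q = [Cr³⁺]^2/[Cu²⁺]^3 = 0.00125.
E = E° − (RT/nF) ln Q = 1.08 − (8.314×313)/(6×96500) × (-6.685) = 1.080 + 0.030 = 1.110 V.

1.11 V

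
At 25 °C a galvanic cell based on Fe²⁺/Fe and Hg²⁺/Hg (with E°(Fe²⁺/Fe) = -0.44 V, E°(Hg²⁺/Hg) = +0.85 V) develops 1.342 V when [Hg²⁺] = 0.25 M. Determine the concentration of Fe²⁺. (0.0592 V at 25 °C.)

From the Nernst equation, log Q = n(E° − E)/0.0592 = 2(1.29 − 1.342)/0.0592 = -1.757, so Q = 0.0175.
With Q = [Fe²⁺]/[Hg²⁺] and the known concentrations, [Fe²⁺] in the numerator gives [Fe²⁺] = 0.0044 M.

0.0044 M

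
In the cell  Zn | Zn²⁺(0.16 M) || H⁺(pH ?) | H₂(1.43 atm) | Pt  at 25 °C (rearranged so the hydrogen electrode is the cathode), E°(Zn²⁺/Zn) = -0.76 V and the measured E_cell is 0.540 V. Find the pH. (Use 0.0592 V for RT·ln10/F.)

pH = 4.04

E°_cell = 0.76 V and n = 2.
log Q = n(E° − E)/0.0592 = 2×(0.76 − 0.540)/0.0592 = 7.432.
With Q = [Zn²⁺]·P(H₂) / [H⁺]^2, solving for [H⁺] gives log[H⁺] = -4.036, so pH = 4.04.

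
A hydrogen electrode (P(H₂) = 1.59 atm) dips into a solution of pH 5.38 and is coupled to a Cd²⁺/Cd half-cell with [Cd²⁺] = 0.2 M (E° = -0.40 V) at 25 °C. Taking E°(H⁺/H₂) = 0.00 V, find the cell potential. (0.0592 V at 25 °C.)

0.096 V

The hydrogen couple is the cathode, so E°_cell = 0.40 V; n = 2.
[H⁺] = 10^(−5.38) = 4.2 × 10^-6 M, and Q = [Cd²⁺]·P(H₂) / [H⁺]^2 = 1.83 × 10^10.
E = E° − (0.0592/2) log Q = 0.40 − (0.0592/2)(10.262) = 0.096 V.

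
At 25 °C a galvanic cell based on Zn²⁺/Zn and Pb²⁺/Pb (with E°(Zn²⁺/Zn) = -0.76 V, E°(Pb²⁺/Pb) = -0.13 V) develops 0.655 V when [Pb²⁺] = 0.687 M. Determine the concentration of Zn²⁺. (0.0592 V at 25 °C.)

0.098 M

From the Nernst equation, log Q = n(E° − E)/0.0592 = 2(0.63 − 0.655)/0.0592 = -0.845, so Q = 0.143.
With Q = [Zn²⁺]/[Pb²⁺] and the known concentrations, [Zn²⁺] in the numerator gives [Zn²⁺] = 0.098 M.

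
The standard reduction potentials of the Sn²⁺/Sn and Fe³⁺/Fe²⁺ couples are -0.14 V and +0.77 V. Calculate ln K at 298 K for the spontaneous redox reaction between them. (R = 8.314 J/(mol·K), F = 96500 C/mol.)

E°_cell = +0.77 − (-0.14) = 0.91 V, with n = 2 electrons transferred.
At equilibrium E = 0, so the Nernst equation gives ln K = nFE°/RT = (2)(96500)(0.91)/((8.314)(298)) = 70.89.

ln K = 70.9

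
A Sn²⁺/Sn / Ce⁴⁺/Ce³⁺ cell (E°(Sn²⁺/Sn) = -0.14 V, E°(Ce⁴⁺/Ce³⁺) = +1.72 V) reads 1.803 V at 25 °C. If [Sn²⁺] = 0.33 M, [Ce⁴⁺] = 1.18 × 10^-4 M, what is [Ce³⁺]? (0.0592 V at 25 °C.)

From the Nernst equation, log Q = n(E° − E)/0.0592 = 2(1.86 − 1.803)/0.0592 = 1.926, so Q = 84.3.
With Q = [Sn²⁺]·[Ce³⁺]^2/[Ce⁴⁺]^2 and the known concentrations, [Ce³⁺]^2 in the numerator gives [Ce³⁺] = 0.0019 M.

0.0019 M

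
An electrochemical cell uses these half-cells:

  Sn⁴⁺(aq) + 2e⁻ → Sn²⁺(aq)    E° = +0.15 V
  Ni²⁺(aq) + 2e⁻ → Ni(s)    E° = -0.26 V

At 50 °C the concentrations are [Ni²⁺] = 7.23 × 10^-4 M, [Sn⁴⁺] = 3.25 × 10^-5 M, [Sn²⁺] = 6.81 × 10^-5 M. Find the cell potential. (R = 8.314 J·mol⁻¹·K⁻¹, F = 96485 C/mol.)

0.500 V

The Sn⁴⁺/Sn²⁺ couple has the higher reduction potential and acts as the cathode, so E°_cell = +0.15 − (-0.26) = 0.41 V.
Balancing electrons gives n = 2; the reaction quotient is Q = [Ni²⁺]·[Sn²⁺]/[Sn⁴⁺] = 0.00151.
E = E° − (RT/nF) ln Q = 0.41 − (8.314×323)/(2×96485) × (-6.492) = 0.410 + 0.090 = 0.500 V.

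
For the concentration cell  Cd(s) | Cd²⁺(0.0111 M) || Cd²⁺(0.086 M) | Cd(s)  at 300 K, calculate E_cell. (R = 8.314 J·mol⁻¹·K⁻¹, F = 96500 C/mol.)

0.026 V

Both half-cells are Cd²⁺/Cd, so E°_cell = 0. The concentrated side is the cathode; the cell reaction moves Cd²⁺ from high to low concentration with n = 2.
Q = [Cd²⁺]_dilute/[Cd²⁺]_conc = 0.0111/0.086 = 0.129.
E = 0 − (RT/nF) ln Q = −((8.314×300)/(2×96500))(-2.047) = 0.0265 V.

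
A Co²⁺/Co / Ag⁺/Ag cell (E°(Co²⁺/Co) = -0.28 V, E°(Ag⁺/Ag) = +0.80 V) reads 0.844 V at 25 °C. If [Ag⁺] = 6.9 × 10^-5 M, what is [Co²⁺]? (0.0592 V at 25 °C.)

From the Nernst equation, log Q = n(E° − E)/0.0592 = 2(1.08 − 0.844)/0.0592 = 7.973, so Q = 9.4 × 10^7.
With Q = [Co²⁺]/[Ag⁺]^2 and the known concentrations, [Co²⁺] in the numerator gives [Co²⁺] = 0.45 M.

0.45 M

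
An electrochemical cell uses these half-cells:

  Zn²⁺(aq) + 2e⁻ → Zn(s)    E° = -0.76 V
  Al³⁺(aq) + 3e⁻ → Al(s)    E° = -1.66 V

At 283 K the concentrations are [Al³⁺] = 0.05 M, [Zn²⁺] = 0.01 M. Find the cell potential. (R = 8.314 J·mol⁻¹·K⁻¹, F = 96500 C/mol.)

The Zn²⁺/Zn couple has the higher reduction potential and acts as the cathode, so E°_cell = -0.76 − (-1.66) = 0.90 V.
Balancing electrons gives n = 6; the reaction quotient is Q = [Al³⁺]^2/[Zn²⁺]^3 = 2500.
E = E° − (RT/nF) ln Q = 0.90 − (8.314×283)/(6×96500) × (7.824) = 0.900 − 0.032 = 0.868 V.

0.868 V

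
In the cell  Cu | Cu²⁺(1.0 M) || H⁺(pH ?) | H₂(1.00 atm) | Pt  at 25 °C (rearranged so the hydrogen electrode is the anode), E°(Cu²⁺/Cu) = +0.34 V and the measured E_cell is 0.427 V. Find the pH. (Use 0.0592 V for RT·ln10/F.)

E°_cell = 0.34 V and n = 2.
log Q = n(E° − E)/0.0592 = 2×(0.34 − 0.427)/0.0592 = -2.939.
With Q = [H⁺]^2 / ([Cu²⁺]·P(H₂)), solving for [H⁺] gives log[H⁺] = -1.470, so pH = 1.47.

pH = 1.47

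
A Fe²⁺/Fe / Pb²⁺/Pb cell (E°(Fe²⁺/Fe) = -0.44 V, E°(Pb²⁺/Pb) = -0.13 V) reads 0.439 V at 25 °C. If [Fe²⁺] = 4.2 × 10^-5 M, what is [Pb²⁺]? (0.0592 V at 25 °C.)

From the Nernst equation, log Q = n(E° − E)/0.0592 = 2(0.31 − 0.439)/0.0592 = -4.358, so Q = 4.38 × 10^-5.
With Q = [Fe²⁺]/[Pb²⁺] and the known concentrations, [Pb²⁺] in the denominator gives [Pb²⁺] = 0.96 M.

0.96 M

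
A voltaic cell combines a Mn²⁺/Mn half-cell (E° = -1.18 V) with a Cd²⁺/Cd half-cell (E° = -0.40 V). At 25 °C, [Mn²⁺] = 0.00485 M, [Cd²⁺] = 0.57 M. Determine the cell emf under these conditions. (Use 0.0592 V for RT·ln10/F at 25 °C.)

The Cd²⁺/Cd couple has the higher reduction potential and acts as the cathode, so E°_cell = -0.40 − (-1.18) = 0.78 V.
Balancing electrons gives n = 2; the reaction quotient is Q = [Mn²⁺]/[Cd²⁺] = 0.00851.
At 25 °C, E = E° − (0.0592/n) log Q = 0.78 − (0.0592/2)(-2.070) = 0.780 + 0.061 = 0.841 V.

0.841 V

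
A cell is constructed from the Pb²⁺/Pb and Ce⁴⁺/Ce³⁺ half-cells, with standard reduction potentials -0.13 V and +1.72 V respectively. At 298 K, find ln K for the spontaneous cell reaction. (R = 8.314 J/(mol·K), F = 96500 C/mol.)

E°_cell = +1.72 − (-0.13) = 1.85 V, with n = 2 electrons transferred.
At equilibrium E = 0, so the Nernst equation gives ln K = nFE°/RT = (2)(96500)(1.85)/((8.314)(298)) = 144.11.

ln K = 144.1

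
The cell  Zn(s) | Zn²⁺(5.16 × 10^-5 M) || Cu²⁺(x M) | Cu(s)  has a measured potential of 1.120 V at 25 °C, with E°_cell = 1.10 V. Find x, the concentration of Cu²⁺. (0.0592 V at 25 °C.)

2.4 × 10^-4 M

From the Nernst equation, log Q = n(E° − E)/0.0592 = 2(1.10 − 1.120)/0.0592 = -0.676, so Q = 0.211.
With Q = [Zn²⁺]/[Cu²⁺] and the known concentrations, [Cu²⁺] in the denominator gives [Cu²⁺] = 2.4 × 10^-4 M.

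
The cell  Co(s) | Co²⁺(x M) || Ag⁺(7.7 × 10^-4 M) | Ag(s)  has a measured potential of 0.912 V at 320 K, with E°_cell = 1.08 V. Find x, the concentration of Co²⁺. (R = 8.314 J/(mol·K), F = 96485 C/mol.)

0.12 M

From the Nernst equation, ln Q = nF(E° − E)/RT = 2×96485×(1.08 − 0.912)/(8.314×320) = 12.185, so Q = 1.96 × 10^5.
With Q = [Co²⁺]/[Ag⁺]^2 and the known concentrations, [Co²⁺] in the numerator gives [Co²⁺] = 0.12 M.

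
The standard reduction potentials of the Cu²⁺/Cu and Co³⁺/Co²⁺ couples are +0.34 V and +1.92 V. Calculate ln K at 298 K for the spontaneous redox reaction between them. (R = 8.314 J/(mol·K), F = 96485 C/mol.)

ln K = 123.1

E°_cell = +1.92 − (+0.34) = 1.58 V, with n = 2 electrons transferred.
At equilibrium E = 0, so the Nernst equation gives ln K = nFE°/RT = (2)(96485)(1.58)/((8.314)(298)) = 123.06.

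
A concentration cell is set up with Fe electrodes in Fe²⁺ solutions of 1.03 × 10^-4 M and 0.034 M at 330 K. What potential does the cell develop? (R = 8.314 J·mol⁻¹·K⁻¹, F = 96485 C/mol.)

Both half-cells are Fe²⁺/Fe, so E°_cell = 0. The concentrated side is the cathode; the cell reaction moves Fe²⁺ from high to low concentration with n = 2.
Q = [Fe²⁺]_dilute/[Fe²⁺]_conc = 1.03 × 10^-4/0.034 = 0.00303.
E = 0 − (RT/nF) ln Q = −((8.314×330)/(2×96485))(-5.799) = 0.0824 V.

0.082 V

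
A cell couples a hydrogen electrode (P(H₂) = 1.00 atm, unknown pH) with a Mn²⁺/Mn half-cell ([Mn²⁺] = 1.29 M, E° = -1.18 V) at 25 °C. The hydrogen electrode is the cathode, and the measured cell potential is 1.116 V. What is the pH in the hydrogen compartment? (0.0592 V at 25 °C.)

E°_cell = 1.18 V and n = 2.
log Q = n(E° − E)/0.0592 = 2×(1.18 − 1.116)/0.0592 = 2.162.
With Q = [Mn²⁺]·P(H₂) / [H⁺]^2, solving for [H⁺] gives log[H⁺] = -1.026, so pH = 1.03.

pH = 1.03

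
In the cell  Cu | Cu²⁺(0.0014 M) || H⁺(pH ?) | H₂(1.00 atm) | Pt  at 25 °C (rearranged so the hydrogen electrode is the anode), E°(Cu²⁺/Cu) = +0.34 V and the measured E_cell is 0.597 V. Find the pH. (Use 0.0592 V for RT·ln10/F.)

E°_cell = 0.34 V and n = 2.
log Q = n(E° − E)/0.0592 = 2×(0.34 − 0.597)/0.0592 = -8.682.
With Q = [H⁺]^2 / ([Cu²⁺]·P(H₂)), solving for [H⁺] gives log[H⁺] = -5.768, so pH = 5.77.

pH = 5.77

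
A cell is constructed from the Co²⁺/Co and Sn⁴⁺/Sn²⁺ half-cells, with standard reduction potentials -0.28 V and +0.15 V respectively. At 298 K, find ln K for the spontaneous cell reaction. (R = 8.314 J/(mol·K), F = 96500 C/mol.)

E°_cell = +0.15 − (-0.28) = 0.43 V, with n = 2 electrons transferred.
At equilibrium E = 0, so the Nernst equation gives ln K = nFE°/RT = (2)(96500)(0.43)/((8.314)(298)) = 33.50.

ln K = 33.5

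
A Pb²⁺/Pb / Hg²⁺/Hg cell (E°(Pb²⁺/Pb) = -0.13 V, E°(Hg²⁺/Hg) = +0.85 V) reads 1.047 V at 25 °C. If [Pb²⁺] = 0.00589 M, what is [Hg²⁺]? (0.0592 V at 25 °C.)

1.1 M

From the Nernst equation, log Q = n(E° − E)/0.0592 = 2(0.98 − 1.047)/0.0592 = -2.264, so Q = 0.00545.
With Q = [Pb²⁺]/[Hg²⁺] and the known concentrations, [Hg²⁺] in the denominator gives [Hg²⁺] = 1.1 M.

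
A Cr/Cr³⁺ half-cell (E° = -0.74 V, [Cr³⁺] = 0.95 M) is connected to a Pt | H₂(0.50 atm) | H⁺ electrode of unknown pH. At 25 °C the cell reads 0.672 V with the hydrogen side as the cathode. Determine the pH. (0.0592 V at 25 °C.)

E°_cell = 0.74 V and n = 6.
log Q = n(E° − E)/0.0592 = 6×(0.74 − 0.672)/0.0592 = 6.892.
With Q = [Cr³⁺]^2·P(H₂)^3 / [H⁺]^6, solving for [H⁺] gives log[H⁺] = -1.307, so pH = 1.31.

pH = 1.31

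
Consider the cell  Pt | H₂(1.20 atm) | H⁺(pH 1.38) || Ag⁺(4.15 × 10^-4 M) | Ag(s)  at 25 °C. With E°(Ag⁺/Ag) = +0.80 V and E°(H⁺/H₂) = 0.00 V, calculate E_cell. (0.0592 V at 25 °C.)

0.68 V

The Ag⁺/Ag couple is the cathode, so E°_cell = 0.80 V; n = 2.
[H⁺] = 10^(−1.38) = 0.042 M, and Q = [H⁺]^2 / ([Ag⁺]^2·P(H₂)) = 8410.
E = E° − (0.0592/2) log Q = 0.80 − (0.0592/2)(3.925) = 0.684 V.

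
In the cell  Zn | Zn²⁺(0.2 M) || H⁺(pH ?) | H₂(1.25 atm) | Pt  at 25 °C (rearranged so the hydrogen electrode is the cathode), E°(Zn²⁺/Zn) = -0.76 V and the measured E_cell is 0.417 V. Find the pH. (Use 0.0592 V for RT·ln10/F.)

pH = 6.09

E°_cell = 0.76 V and n = 2.
log Q = n(E° − E)/0.0592 = 2×(0.76 − 0.417)/0.0592 = 11.588.
With Q = [Zn²⁺]·P(H₂) / [H⁺]^2, solving for [H⁺] gives log[H⁺] = -6.095, so pH = 6.09.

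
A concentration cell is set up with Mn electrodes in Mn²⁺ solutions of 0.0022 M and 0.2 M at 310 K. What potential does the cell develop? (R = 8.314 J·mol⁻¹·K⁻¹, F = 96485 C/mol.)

0.060 V

Both half-cells are Mn²⁺/Mn, so E°_cell = 0. The concentrated side is the cathode; the cell reaction moves Mn²⁺ from high to low concentration with n = 2.
Q = [Mn²⁺]_dilute/[Mn²⁺]_conc = 0.0022/0.2 = 0.0110.
E = 0 − (RT/nF) ln Q = −((8.314×310)/(2×96485))(-4.510) = 0.0602 V.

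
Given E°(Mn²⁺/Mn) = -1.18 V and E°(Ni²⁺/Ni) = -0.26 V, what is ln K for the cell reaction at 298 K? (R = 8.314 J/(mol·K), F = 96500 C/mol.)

E°_cell = -0.26 − (-1.18) = 0.92 V, with n = 2 electrons transferred.
At equilibrium E = 0, so the Nernst equation gives ln K = nFE°/RT = (2)(96500)(0.92)/((8.314)(298)) = 71.67.

ln K = 71.7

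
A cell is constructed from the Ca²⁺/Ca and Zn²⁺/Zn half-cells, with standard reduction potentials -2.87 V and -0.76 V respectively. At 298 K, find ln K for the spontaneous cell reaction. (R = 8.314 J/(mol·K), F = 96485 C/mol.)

E°_cell = -0.76 − (-2.87) = 2.11 V, with n = 2 electrons transferred.
At equilibrium E = 0, so the Nernst equation gives ln K = nFE°/RT = (2)(96485)(2.11)/((8.314)(298)) = 164.34.

ln K = 164.3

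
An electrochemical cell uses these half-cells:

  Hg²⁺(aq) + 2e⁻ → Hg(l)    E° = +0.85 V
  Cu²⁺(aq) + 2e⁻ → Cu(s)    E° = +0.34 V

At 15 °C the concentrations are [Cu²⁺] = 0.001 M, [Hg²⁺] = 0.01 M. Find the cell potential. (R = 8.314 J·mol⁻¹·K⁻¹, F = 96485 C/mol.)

The Hg²⁺/Hg couple has the higher reduction potential and acts as the cathode, so E°_cell = +0.85 − (+0.34) = 0.51 V.
Balancing electrons gives n = 2; the reaction quotient is Q = [Cu²⁺]/[Hg²⁺] = 0.100.
E = E° − (RT/nF) ln Q = 0.51 − (8.314×288)/(2×96485) × (-2.303) = 0.510 + 0.029 = 0.539 V.

0.539 V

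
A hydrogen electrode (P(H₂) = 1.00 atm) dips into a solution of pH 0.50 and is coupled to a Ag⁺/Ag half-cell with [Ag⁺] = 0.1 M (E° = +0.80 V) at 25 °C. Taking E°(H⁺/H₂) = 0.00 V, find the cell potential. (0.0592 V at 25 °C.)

0.77 V

The Ag⁺/Ag couple is the cathode, so E°_cell = 0.80 V; n = 2.
[H⁺] = 10^(−0.50) = 0.32 M, and Q = [H⁺]^2 / ([Ag⁺]^2·P(H₂)) = 10.0.
E = E° − (0.0592/2) log Q = 0.80 − (0.0592/2)(1.000) = 0.770 V.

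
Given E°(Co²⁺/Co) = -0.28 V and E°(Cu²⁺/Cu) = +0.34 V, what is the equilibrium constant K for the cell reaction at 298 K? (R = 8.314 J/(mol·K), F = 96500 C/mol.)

E°_cell = +0.34 − (-0.28) = 0.62 V, with n = 2 electrons transferred.
At equilibrium E = 0, so the Nernst equation gives ln K = nFE°/RT = (2)(96500)(0.62)/((8.314)(298)) = 48.30.
K = e^48.30 = 9.4 × 10^20.

9.4 × 10^20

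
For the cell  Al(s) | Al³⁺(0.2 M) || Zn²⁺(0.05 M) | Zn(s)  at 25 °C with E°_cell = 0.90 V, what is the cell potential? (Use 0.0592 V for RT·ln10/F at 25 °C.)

0.875 V

Balancing electrons gives n = 6; the reaction quotient is Q = [Al³⁺]^2/[Zn²⁺]^3 = 320.
At 25 °C, E = E° − (0.0592/n) log Q = 0.90 − (0.0592/6)(2.505) = 0.900 − 0.025 = 0.875 V.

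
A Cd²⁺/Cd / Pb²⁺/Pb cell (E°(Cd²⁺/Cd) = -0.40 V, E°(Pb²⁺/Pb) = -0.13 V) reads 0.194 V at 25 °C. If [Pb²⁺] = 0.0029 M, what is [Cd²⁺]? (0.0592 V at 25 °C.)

1.1 M

From the Nernst equation, log Q = n(E° − E)/0.0592 = 2(0.27 − 0.194)/0.0592 = 2.568, so Q = 369.
With Q = [Cd²⁺]/[Pb²⁺] and the known concentrations, [Cd²⁺] in the numerator gives [Cd²⁺] = 1.1 M.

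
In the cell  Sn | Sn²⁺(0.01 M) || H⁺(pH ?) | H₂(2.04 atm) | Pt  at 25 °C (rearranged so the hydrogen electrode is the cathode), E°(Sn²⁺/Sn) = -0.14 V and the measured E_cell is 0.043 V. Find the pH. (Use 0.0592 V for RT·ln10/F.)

E°_cell = 0.14 V and n = 2.
log Q = n(E° − E)/0.0592 = 2×(0.14 − 0.043)/0.0592 = 3.277.
With Q = [Sn²⁺]·P(H₂) / [H⁺]^2, solving for [H⁺] gives log[H⁺] = -2.484, so pH = 2.48.

pH = 2.48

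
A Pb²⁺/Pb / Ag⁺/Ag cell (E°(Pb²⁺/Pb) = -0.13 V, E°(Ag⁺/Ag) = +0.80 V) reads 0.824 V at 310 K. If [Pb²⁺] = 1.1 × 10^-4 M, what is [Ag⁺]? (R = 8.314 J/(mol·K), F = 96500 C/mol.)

2 × 10^-4 M

From the Nernst equation, ln Q = nF(E° − E)/RT = 2×96500×(0.93 − 0.824)/(8.314×310) = 7.938, so Q = 2800.
With Q = [Pb²⁺]/[Ag⁺]^2 and the known concentrations, [Ag⁺]^2 in the denominator gives [Ag⁺] = 2 × 10^-4 M.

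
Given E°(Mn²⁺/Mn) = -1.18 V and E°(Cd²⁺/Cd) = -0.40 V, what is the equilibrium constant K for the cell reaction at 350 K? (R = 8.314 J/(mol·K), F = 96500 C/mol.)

E°_cell = -0.40 − (-1.18) = 0.78 V, with n = 2 electrons transferred.
At equilibrium E = 0, so the Nernst equation gives ln K = nFE°/RT = (2)(96500)(0.78)/((8.314)(350)) = 51.73.
K = e^51.73 = 2.9 × 10^22.

2.9 × 10^22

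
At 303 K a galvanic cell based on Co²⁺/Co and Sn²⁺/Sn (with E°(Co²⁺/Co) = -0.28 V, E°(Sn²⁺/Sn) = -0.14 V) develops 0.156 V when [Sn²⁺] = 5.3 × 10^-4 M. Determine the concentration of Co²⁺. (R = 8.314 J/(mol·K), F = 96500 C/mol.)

From the Nernst equation, ln Q = nF(E° − E)/RT = 2×96500×(0.14 − 0.156)/(8.314×303) = -1.226, so Q = 0.294.
With Q = [Co²⁺]/[Sn²⁺] and the known concentrations, [Co²⁺] in the numerator gives [Co²⁺] = 1.6 × 10^-4 M.

1.6 × 10^-4 M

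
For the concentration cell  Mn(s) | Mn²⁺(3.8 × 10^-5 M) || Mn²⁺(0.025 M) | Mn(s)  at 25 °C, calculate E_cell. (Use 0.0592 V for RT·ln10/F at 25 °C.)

Both half-cells are Mn²⁺/Mn, so E°_cell = 0. The concentrated side is the cathode; the cell reaction moves Mn²⁺ from high to low concentration with n = 2.
Q = [Mn²⁺]_dilute/[Mn²⁺]_conc = 3.8 × 10^-5/0.025 = 0.00152.
E = 0 − (0.0592/2) log Q = −(0.0592/2)(-2.818) = 0.0834 V.

0.083 V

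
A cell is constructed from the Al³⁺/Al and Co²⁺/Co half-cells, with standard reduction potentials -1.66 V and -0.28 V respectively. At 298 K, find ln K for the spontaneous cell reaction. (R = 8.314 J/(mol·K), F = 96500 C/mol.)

E°_cell = -0.28 − (-1.66) = 1.38 V, with n = 6 electrons transferred.
At equilibrium E = 0, so the Nernst equation gives ln K = nFE°/RT = (6)(96500)(1.38)/((8.314)(298)) = 322.50.

ln K = 322.5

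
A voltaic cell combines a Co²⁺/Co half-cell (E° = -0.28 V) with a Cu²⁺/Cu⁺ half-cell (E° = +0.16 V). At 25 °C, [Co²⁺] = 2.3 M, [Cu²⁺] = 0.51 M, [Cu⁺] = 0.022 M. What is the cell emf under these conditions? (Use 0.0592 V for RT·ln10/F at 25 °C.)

The Cu²⁺/Cu⁺ couple has the higher reduction potential and acts as the cathode, so E°_cell = +0.16 − (-0.28) = 0.44 V.
Balancing electrons gives n = 2; the reaction quotient is Q = [Co²⁺]·[Cu⁺]^2/[Cu²⁺]^2 = 0.00428.
At 25 °C, E = E° − (0.0592/n) log Q = 0.44 − (0.0592/2)(-2.369) = 0.440 + 0.070 = 0.510 V.

0.510 V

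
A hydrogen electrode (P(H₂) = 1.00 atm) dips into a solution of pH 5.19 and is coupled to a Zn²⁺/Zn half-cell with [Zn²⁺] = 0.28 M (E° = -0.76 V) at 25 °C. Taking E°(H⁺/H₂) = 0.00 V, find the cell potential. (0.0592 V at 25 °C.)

0.47 V

The hydrogen couple is the cathode, so E°_cell = 0.76 V; n = 2.
[H⁺] = 10^(−5.19) = 6.5 × 10^-6 M, and Q = [Zn²⁺]·P(H₂) / [H⁺]^2 = 6.72 × 10^9.
E = E° − (0.0592/2) log Q = 0.76 − (0.0592/2)(9.827) = 0.469 V.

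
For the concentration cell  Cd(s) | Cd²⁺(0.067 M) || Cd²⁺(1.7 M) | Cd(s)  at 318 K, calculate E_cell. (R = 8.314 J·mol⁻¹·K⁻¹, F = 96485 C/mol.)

Both half-cells are Cd²⁺/Cd, so E°_cell = 0. The concentrated side is the cathode; the cell reaction moves Cd²⁺ from high to low concentration with n = 2.
Q = [Cd²⁺]_dilute/[Cd²⁺]_conc = 0.067/1.7 = 0.0394.
E = 0 − (RT/nF) ln Q = −((8.314×318)/(2×96485))(-3.234) = 0.0443 V.

0.044 V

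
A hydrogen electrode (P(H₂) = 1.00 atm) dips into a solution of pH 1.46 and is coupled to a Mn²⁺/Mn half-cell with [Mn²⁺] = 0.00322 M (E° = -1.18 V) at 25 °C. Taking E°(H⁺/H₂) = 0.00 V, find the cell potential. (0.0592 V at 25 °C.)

The hydrogen couple is the cathode, so E°_cell = 1.18 V; n = 2.
[H⁺] = 10^(−1.46) = 0.035 M, and Q = [Mn²⁺]·P(H₂) / [H⁺]^2 = 2.68.
E = E° − (0.0592/2) log Q = 1.18 − (0.0592/2)(0.428) = 1.167 V.

1.17 V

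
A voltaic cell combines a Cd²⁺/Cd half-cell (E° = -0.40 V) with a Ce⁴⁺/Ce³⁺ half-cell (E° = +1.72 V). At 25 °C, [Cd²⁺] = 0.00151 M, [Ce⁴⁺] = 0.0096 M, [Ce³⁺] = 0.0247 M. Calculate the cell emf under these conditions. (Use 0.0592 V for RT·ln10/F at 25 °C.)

The Ce⁴⁺/Ce³⁺ couple has the higher reduction potential and acts as the cathode, so E°_cell = +1.72 − (-0.40) = 2.12 V.
Balancing electrons gives n = 2; the reaction quotient is Q = [Cd²⁺]·[Ce³⁺]^2/[Ce⁴⁺]^2 = 0.0100.
At 25 °C, E = E° − (0.0592/n) log Q = 2.12 − (0.0592/2)(-2.000) = 2.120 + 0.059 = 2.179 V.

2.18 V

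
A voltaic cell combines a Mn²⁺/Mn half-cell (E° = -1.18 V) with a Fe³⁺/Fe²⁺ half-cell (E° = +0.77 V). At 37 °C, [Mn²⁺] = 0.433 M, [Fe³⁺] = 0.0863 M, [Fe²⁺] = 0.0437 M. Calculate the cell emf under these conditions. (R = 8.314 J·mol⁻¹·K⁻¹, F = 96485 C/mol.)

1.98 V

The Fe³⁺/Fe²⁺ couple has the higher reduction potential and acts as the cathode, so E°_cell = +0.77 − (-1.18) = 1.95 V.
Balancing electrons gives n = 2; the reaction quotient is Q = [Mn²⁺]·[Fe²⁺]^2/[Fe³⁺]^2 = 0.111.
E = E° − (RT/nF) ln Q = 1.95 − (8.314×310)/(2×96485) × (-2.198) = 1.950 + 0.029 = 1.979 V.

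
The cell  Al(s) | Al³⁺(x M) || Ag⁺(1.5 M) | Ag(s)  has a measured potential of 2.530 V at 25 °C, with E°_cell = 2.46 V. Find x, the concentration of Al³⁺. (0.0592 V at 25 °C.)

From the Nernst equation, log Q = n(E° − E)/0.0592 = 3(2.46 − 2.530)/0.0592 = -3.547, so Q = 2.84 × 10^-4.
With Q = [Al³⁺]/[Ag⁺]^3 and the known concentrations, [Al³⁺] in the numerator gives [Al³⁺] = 9.6 × 10^-4 M.

9.6 × 10^-4 M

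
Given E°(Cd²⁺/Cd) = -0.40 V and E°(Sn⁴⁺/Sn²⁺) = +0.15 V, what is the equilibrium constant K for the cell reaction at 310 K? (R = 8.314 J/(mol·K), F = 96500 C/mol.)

7.7 × 10^17

E°_cell = +0.15 − (-0.40) = 0.55 V, with n = 2 electrons transferred.
At equilibrium E = 0, so the Nernst equation gives ln K = nFE°/RT = (2)(96500)(0.55)/((8.314)(310)) = 41.19.
K = e^41.19 = 7.7 × 10^17.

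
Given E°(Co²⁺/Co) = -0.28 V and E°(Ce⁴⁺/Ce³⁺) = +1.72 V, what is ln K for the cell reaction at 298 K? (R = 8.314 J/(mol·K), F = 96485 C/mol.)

ln K = 155.8

E°_cell = +1.72 − (-0.28) = 2.00 V, with n = 2 electrons transferred.
At equilibrium E = 0, so the Nernst equation gives ln K = nFE°/RT = (2)(96485)(2.00)/((8.314)(298)) = 155.77.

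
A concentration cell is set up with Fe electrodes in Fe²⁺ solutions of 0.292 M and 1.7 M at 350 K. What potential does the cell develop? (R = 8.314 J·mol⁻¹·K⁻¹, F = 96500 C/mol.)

Both half-cells are Fe²⁺/Fe, so E°_cell = 0. The concentrated side is the cathode; the cell reaction moves Fe²⁺ from high to low concentration with n = 2.
Q = [Fe²⁺]_dilute/[Fe²⁺]_conc = 0.292/1.7 = 0.172.
E = 0 − (RT/nF) ln Q = −((8.314×350)/(2×96500))(-1.762) = 0.0266 V.

0.027 V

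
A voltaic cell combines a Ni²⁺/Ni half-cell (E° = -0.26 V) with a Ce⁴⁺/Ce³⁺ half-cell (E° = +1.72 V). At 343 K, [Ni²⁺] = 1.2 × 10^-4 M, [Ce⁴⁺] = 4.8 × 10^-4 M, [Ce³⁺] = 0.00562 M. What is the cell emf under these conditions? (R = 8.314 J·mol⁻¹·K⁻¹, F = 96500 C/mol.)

2.04 V

The Ce⁴⁺/Ce³⁺ couple has the higher reduction potential and acts as the cathode, so E°_cell = +1.72 − (-0.26) = 1.98 V.
Balancing electrons gives n = 2; the reaction quotient is Q = [Ni²⁺]·[Ce³⁺]^2/[Ce⁴⁺]^2 = 0.0165.
E = E° − (RT/nF) ln Q = 1.98 − (8.314×343)/(2×96500) × (-4.107) = 1.980 + 0.061 = 2.041 V.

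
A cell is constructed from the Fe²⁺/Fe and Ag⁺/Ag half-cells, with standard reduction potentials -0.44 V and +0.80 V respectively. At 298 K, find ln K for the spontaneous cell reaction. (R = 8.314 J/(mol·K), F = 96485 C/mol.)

E°_cell = +0.80 − (-0.44) = 1.24 V, with n = 2 electrons transferred.
At equilibrium E = 0, so the Nernst equation gives ln K = nFE°/RT = (2)(96485)(1.24)/((8.314)(298)) = 96.58.

ln K = 96.6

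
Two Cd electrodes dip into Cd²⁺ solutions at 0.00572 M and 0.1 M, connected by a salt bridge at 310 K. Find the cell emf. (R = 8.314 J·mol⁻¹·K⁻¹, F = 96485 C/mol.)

Both half-cells are Cd²⁺/Cd, so E°_cell = 0. The concentrated side is the cathode; the cell reaction moves Cd²⁺ from high to low concentration with n = 2.
Q = [Cd²⁺]_dilute/[Cd²⁺]_conc = 0.00572/0.1 = 0.0572.
E = 0 − (RT/nF) ln Q = −((8.314×310)/(2×96485))(-2.861) = 0.0382 V.

0.038 V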